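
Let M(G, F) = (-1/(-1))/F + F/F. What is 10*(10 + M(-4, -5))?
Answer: 108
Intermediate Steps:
M(G, F) = 1 + 1/F (M(G, F) = (-1*(-1))/F + 1 = 1/F + 1 = 1 + 1/F)
10*(10 + M(-4, -5)) = 10*(10 + (1 - 5)/(-5)) = 10*(10 - 1/5*(-4)) = 10*(10 + 4/5) = 10*(54/5) = 108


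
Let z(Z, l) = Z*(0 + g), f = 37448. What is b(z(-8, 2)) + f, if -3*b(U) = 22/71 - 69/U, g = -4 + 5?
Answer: 63806317/1704 ≈ 37445.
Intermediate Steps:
g = 1
z(Z, l) = Z (z(Z, l) = Z*(0 + 1) = Z*1 = Z)
b(U) = -22/213 + 23/U (b(U) = -(22/71 - 69/U)/3 = -22/213 + 23/U)
b(z(-8, 2)) + f = (-22/213 + 23/(-8)) + 37448 = (-22/213 + 23*(-⅛)) + 37448 = (-22/213 - 23/8) + 37448 = -5075/1704 + 37448 = 63806317/1704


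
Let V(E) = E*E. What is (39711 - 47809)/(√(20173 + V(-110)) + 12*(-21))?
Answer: 2040696/31231 + 8098*√32273/31231 ≈ 111.92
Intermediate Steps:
V(E) = E²
(39711 - 47809)/(√(20173 + V(-110)) + 12*(-21)) = (39711 - 47809)/(√(20173 + (-110)²) + 12*(-21)) = -8098/(√(20173 + 12100) - 252) = -8098/(√32273 - 252) = -8098/(-252 + √32273)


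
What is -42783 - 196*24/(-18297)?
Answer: -260931949/6099 ≈ -42783.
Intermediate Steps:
-42783 - 196*24/(-18297) = -42783 - 4704*(-1/18297) = -42783 + 1568/6099 = -260931949/6099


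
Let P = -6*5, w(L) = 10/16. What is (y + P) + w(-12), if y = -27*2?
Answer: -667/8 ≈ -83.375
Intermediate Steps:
w(L) = 5/8 (w(L) = 10*(1/16) = 5/8)
y = -54
P = -30
(y + P) + w(-12) = (-54 - 30) + 5/8 = -84 + 5/8 = -667/8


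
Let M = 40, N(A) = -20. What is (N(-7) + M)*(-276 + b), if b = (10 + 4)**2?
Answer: -1600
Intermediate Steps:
b = 196 (b = 14**2 = 196)
(N(-7) + M)*(-276 + b) = (-20 + 40)*(-276 + 196) = 20*(-80) = -1600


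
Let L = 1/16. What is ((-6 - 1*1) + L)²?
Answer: 12321/256 ≈ 48.129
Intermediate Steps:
L = 1/16 ≈ 0.062500
((-6 - 1*1) + L)² = ((-6 - 1*1) + 1/16)² = ((-6 - 1) + 1/16)² = (-7 + 1/16)² = (-111/16)² = 12321/256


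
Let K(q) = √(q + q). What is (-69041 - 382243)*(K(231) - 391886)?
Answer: 176851881624 - 451284*√462 ≈ 1.7684e+11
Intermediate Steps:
K(q) = √2*√q (K(q) = √(2*q) = √2*√q)
(-69041 - 382243)*(K(231) - 391886) = (-69041 - 382243)*(√2*√231 - 391886) = -451284*(√462 - 391886) = -451284*(-391886 + √462) = 176851881624 - 451284*√462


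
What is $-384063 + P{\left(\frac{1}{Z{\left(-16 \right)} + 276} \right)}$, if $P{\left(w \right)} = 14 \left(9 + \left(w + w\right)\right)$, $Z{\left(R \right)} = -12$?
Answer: $- \frac{25339835}{66} \approx -3.8394 \cdot 10^{5}$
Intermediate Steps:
$P{\left(w \right)} = 126 + 28 w$ ($P{\left(w \right)} = 14 \left(9 + 2 w\right) = 126 + 28 w$)
$-384063 + P{\left(\frac{1}{Z{\left(-16 \right)} + 276} \right)} = -384063 + \left(126 + \frac{28}{-12 + 276}\right) = -384063 + \left(126 + \frac{28}{264}\right) = -384063 + \left(126 + 28 \cdot \frac{1}{264}\right) = -384063 + \left(126 + \frac{7}{66}\right) = -384063 + \frac{8323}{66} = - \frac{25339835}{66}$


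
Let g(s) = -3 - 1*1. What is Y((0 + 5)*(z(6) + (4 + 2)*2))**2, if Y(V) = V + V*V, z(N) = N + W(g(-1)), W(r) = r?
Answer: 24700900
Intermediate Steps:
g(s) = -4 (g(s) = -3 - 1 = -4)
z(N) = -4 + N (z(N) = N - 4 = -4 + N)
Y(V) = V + V**2
Y((0 + 5)*(z(6) + (4 + 2)*2))**2 = (((0 + 5)*((-4 + 6) + (4 + 2)*2))*(1 + (0 + 5)*((-4 + 6) + (4 + 2)*2)))**2 = ((5*(2 + 6*2))*(1 + 5*(2 + 6*2)))**2 = ((5*(2 + 12))*(1 + 5*(2 + 12)))**2 = ((5*14)*(1 + 5*14))**2 = (70*(1 + 70))**2 = (70*71)**2 = 4970**2 = 24700900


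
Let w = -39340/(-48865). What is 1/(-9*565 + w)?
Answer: -9773/49687837 ≈ -0.00019669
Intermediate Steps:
w = 7868/9773 (w = -39340*(-1/48865) = 7868/9773 ≈ 0.80507)
1/(-9*565 + w) = 1/(-9*565 + 7868/9773) = 1/(-5085 + 7868/9773) = 1/(-49687837/9773) = -9773/49687837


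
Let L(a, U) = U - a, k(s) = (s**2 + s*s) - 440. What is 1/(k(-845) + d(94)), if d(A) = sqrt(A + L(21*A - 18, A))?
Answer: 713805/1019035156934 - I*sqrt(442)/1019035156934 ≈ 7.0047e-7 - 2.0631e-11*I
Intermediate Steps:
k(s) = -440 + 2*s**2 (k(s) = (s**2 + s**2) - 440 = 2*s**2 - 440 = -440 + 2*s**2)
d(A) = sqrt(18 - 19*A) (d(A) = sqrt(A + (A - (21*A - 18))) = sqrt(A + (A - (-18 + 21*A))) = sqrt(A + (A + (18 - 21*A))) = sqrt(A + (18 - 20*A)) = sqrt(18 - 19*A))
1/(k(-845) + d(94)) = 1/((-440 + 2*(-845)**2) + sqrt(18 - 19*94)) = 1/((-440 + 2*714025) + sqrt(18 - 1786)) = 1/((-440 + 1428050) + sqrt(-1768)) = 1/(1427610 + 2*I*sqrt(442))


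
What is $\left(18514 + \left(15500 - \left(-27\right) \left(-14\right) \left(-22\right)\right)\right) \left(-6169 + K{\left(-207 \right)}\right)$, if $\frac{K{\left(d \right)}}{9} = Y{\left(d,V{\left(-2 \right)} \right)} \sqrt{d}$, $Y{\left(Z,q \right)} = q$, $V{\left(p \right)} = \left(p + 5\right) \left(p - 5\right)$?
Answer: $-261133770 - 24001110 i \sqrt{23} \approx -2.6113 \cdot 10^{8} - 1.1511 \cdot 10^{8} i$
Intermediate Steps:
$V{\left(p \right)} = \left(-5 + p\right) \left(5 + p\right)$ ($V{\left(p \right)} = \left(5 + p\right) \left(-5 + p\right) = \left(-5 + p\right) \left(5 + p\right)$)
$K{\left(d \right)} = - 189 \sqrt{d}$ ($K{\left(d \right)} = 9 \left(-25 + \left(-2\right)^{2}\right) \sqrt{d} = 9 \left(-25 + 4\right) \sqrt{d} = 9 \left(- 21 \sqrt{d}\right) = - 189 \sqrt{d}$)
$\left(18514 + \left(15500 - \left(-27\right) \left(-14\right) \left(-22\right)\right)\right) \left(-6169 + K{\left(-207 \right)}\right) = \left(18514 + \left(15500 - \left(-27\right) \left(-14\right) \left(-22\right)\right)\right) \left(-6169 - 189 \sqrt{-207}\right) = \left(18514 + \left(15500 - 378 \left(-22\right)\right)\right) \left(-6169 - 189 \cdot 3 i \sqrt{23}\right) = \left(18514 + \left(15500 - -8316\right)\right) \left(-6169 - 567 i \sqrt{23}\right) = \left(18514 + \left(15500 + 8316\right)\right) \left(-6169 - 567 i \sqrt{23}\right) = \left(18514 + 23816\right) \left(-6169 - 567 i \sqrt{23}\right) = 42330 \left(-6169 - 567 i \sqrt{23}\right) = -261133770 - 24001110 i \sqrt{23}$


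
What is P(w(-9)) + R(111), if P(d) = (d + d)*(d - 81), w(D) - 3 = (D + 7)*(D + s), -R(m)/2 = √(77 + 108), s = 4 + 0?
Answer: -1768 - 2*√185 ≈ -1795.2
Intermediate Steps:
s = 4
R(m) = -2*√185 (R(m) = -2*√(77 + 108) = -2*√185)
w(D) = 3 + (4 + D)*(7 + D) (w(D) = 3 + (D + 7)*(D + 4) = 3 + (7 + D)*(4 + D) = 3 + (4 + D)*(7 + D))
P(d) = 2*d*(-81 + d) (P(d) = (2*d)*(-81 + d) = 2*d*(-81 + d))
P(w(-9)) + R(111) = 2*(31 + (-9)² + 11*(-9))*(-81 + (31 + (-9)² + 11*(-9))) - 2*√185 = 2*(31 + 81 - 99)*(-81 + (31 + 81 - 99)) - 2*√185 = 2*13*(-81 + 13) - 2*√185 = 2*13*(-68) - 2*√185 = -1768 - 2*√185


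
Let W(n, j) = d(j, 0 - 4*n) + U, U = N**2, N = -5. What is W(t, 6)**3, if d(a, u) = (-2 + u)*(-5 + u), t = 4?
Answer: 65450827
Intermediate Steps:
d(a, u) = (-5 + u)*(-2 + u)
U = 25 (U = (-5)**2 = 25)
W(n, j) = 35 + 16*n**2 + 28*n (W(n, j) = (10 + (0 - 4*n)**2 - 7*(0 - 4*n)) + 25 = (10 + (-4*n)**2 - (-28)*n) + 25 = (10 + 16*n**2 + 28*n) + 25 = 35 + 16*n**2 + 28*n)
W(t, 6)**3 = (35 + 16*4**2 + 28*4)**3 = (35 + 16*16 + 112)**3 = (35 + 256 + 112)**3 = 403**3 = 65450827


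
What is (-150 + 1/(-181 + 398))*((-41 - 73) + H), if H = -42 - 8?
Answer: 5338036/217 ≈ 24599.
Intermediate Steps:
H = -50
(-150 + 1/(-181 + 398))*((-41 - 73) + H) = (-150 + 1/(-181 + 398))*((-41 - 73) - 50) = (-150 + 1/217)*(-114 - 50) = (-150 + 1/217)*(-164) = -32549/217*(-164) = 5338036/217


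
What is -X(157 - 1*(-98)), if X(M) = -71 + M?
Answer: -184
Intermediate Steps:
-X(157 - 1*(-98)) = -(-71 + (157 - 1*(-98))) = -(-71 + (157 + 98)) = -(-71 + 255) = -1*184 = -184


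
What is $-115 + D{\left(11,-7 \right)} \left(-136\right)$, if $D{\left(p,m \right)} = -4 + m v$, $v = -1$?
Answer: $-523$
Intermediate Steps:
$D{\left(p,m \right)} = -4 - m$ ($D{\left(p,m \right)} = -4 + m \left(-1\right) = -4 - m$)
$-115 + D{\left(11,-7 \right)} \left(-136\right) = -115 + \left(-4 - -7\right) \left(-136\right) = -115 + \left(-4 + 7\right) \left(-136\right) = -115 + 3 \left(-136\right) = -115 - 408 = -523$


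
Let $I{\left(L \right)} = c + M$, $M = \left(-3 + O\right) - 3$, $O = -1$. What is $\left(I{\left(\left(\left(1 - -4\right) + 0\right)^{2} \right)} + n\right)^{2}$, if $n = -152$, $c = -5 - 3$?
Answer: $27889$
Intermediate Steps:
$c = -8$ ($c = -5 - 3 = -8$)
$M = -7$ ($M = \left(-3 - 1\right) - 3 = -4 - 3 = -7$)
$I{\left(L \right)} = -15$ ($I{\left(L \right)} = -8 - 7 = -15$)
$\left(I{\left(\left(\left(1 - -4\right) + 0\right)^{2} \right)} + n\right)^{2} = \left(-15 - 152\right)^{2} = \left(-167\right)^{2} = 27889$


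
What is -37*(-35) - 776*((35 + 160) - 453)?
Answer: 201503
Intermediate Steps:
-37*(-35) - 776*((35 + 160) - 453) = 1295 - 776*(195 - 453) = 1295 - 776*(-258) = 1295 + 200208 = 201503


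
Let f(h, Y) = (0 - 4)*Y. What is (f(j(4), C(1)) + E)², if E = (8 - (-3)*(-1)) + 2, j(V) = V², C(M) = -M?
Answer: 121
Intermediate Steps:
f(h, Y) = -4*Y
E = 7 (E = (8 - 3*1) + 2 = (8 - 3) + 2 = 5 + 2 = 7)
(f(j(4), C(1)) + E)² = (-(-4) + 7)² = (-4*(-1) + 7)² = (4 + 7)² = 11² = 121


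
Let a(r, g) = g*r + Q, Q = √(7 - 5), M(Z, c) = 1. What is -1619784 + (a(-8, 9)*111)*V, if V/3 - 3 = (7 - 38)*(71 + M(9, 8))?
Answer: 51822720 - 742257*√2 ≈ 5.0773e+7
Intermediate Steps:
Q = √2 ≈ 1.4142
V = -6687 (V = 9 + 3*((7 - 38)*(71 + 1)) = 9 + 3*(-31*72) = 9 + 3*(-2232) = 9 - 6696 = -6687)
a(r, g) = √2 + g*r (a(r, g) = g*r + √2 = √2 + g*r)
-1619784 + (a(-8, 9)*111)*V = -1619784 + ((√2 + 9*(-8))*111)*(-6687) = -1619784 + ((√2 - 72)*111)*(-6687) = -1619784 + ((-72 + √2)*111)*(-6687) = -1619784 + (-7992 + 111*√2)*(-6687) = -1619784 + (53442504 - 742257*√2) = 51822720 - 742257*√2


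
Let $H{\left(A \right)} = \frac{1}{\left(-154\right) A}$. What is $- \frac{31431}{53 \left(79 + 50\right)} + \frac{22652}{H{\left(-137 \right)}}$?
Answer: $\frac{1089161200507}{2279} \approx 4.7791 \cdot 10^{8}$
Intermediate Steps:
$H{\left(A \right)} = - \frac{1}{154 A}$
$- \frac{31431}{53 \left(79 + 50\right)} + \frac{22652}{H{\left(-137 \right)}} = - \frac{31431}{53 \left(79 + 50\right)} + \frac{22652}{\left(- \frac{1}{154}\right) \frac{1}{-137}} = - \frac{31431}{53 \cdot 129} + \frac{22652}{\left(- \frac{1}{154}\right) \left(- \frac{1}{137}\right)} = - \frac{31431}{6837} + 22652 \frac{1}{\frac{1}{21098}} = \left(-31431\right) \frac{1}{6837} + 22652 \cdot 21098 = - \frac{10477}{2279} + 477911896 = \frac{1089161200507}{2279}$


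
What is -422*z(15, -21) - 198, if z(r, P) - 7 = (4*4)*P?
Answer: 138640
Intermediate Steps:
z(r, P) = 7 + 16*P (z(r, P) = 7 + (4*4)*P = 7 + 16*P)
-422*z(15, -21) - 198 = -422*(7 + 16*(-21)) - 198 = -422*(7 - 336) - 198 = -422*(-329) - 198 = 138838 - 198 = 138640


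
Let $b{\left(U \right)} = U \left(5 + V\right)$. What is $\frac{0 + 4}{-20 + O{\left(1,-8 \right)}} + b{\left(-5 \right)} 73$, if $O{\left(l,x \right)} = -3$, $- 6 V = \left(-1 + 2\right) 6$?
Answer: $- \frac{33584}{23} \approx -1460.2$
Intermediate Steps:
$V = -1$ ($V = - \frac{\left(-1 + 2\right) 6}{6} = - \frac{1 \cdot 6}{6} = \left(- \frac{1}{6}\right) 6 = -1$)
$b{\left(U \right)} = 4 U$ ($b{\left(U \right)} = U \left(5 - 1\right) = U 4 = 4 U$)
$\frac{0 + 4}{-20 + O{\left(1,-8 \right)}} + b{\left(-5 \right)} 73 = \frac{0 + 4}{-20 - 3} + 4 \left(-5\right) 73 = \frac{4}{-23} - 1460 = 4 \left(- \frac{1}{23}\right) - 1460 = - \frac{4}{23} - 1460 = - \frac{33584}{23}$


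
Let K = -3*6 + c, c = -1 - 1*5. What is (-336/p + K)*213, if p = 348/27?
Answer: -309276/29 ≈ -10665.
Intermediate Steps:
p = 116/9 (p = 348*(1/27) = 116/9 ≈ 12.889)
c = -6 (c = -1 - 5 = -6)
K = -24 (K = -3*6 - 6 = -18 - 6 = -24)
(-336/p + K)*213 = (-336/116/9 - 24)*213 = (-336*9/116 - 24)*213 = (-756/29 - 24)*213 = -1452/29*213 = -309276/29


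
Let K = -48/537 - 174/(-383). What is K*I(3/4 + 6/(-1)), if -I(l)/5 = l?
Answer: 1313445/137114 ≈ 9.5792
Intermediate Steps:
I(l) = -5*l
K = 25018/68557 (K = -48*1/537 - 174*(-1/383) = -16/179 + 174/383 = 25018/68557 ≈ 0.36492)
K*I(3/4 + 6/(-1)) = 25018*(-5*(3/4 + 6/(-1)))/68557 = 25018*(-5*(3*(1/4) + 6*(-1)))/68557 = 25018*(-5*(3/4 - 6))/68557 = 25018*(-5*(-21/4))/68557 = (25018/68557)*(105/4) = 1313445/137114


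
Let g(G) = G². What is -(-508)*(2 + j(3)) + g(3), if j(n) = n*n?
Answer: 5597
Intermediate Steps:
j(n) = n²
-(-508)*(2 + j(3)) + g(3) = -(-508)*(2 + 3²) + 3² = -(-508)*(2 + 9) + 9 = -(-508)*11 + 9 = -127*(-44) + 9 = 5588 + 9 = 5597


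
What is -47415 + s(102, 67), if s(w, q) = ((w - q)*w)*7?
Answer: -22425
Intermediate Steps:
s(w, q) = 7*w*(w - q) (s(w, q) = (w*(w - q))*7 = 7*w*(w - q))
-47415 + s(102, 67) = -47415 + 7*102*(102 - 1*67) = -47415 + 7*102*(102 - 67) = -47415 + 7*102*35 = -47415 + 24990 = -22425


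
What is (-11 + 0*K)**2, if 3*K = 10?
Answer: 121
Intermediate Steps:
K = 10/3 (K = (1/3)*10 = 10/3 ≈ 3.3333)
(-11 + 0*K)**2 = (-11 + 0*(10/3))**2 = (-11 + 0)**2 = (-11)**2 = 121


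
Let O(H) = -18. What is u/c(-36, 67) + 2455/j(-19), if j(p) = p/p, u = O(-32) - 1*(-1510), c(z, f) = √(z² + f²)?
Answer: 2455 + 1492*√5785/5785 ≈ 2474.6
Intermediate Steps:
c(z, f) = √(f² + z²)
u = 1492 (u = -18 - 1*(-1510) = -18 + 1510 = 1492)
j(p) = 1
u/c(-36, 67) + 2455/j(-19) = 1492/(√(67² + (-36)²)) + 2455/1 = 1492/(√(4489 + 1296)) + 2455*1 = 1492/(√5785) + 2455 = 1492*(√5785/5785) + 2455 = 1492*√5785/5785 + 2455 = 2455 + 1492*√5785/5785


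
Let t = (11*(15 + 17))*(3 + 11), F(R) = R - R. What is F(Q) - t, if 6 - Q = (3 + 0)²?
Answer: -4928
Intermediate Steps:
Q = -3 (Q = 6 - (3 + 0)² = 6 - 1*3² = 6 - 1*9 = 6 - 9 = -3)
F(R) = 0
t = 4928 (t = (11*32)*14 = 352*14 = 4928)
F(Q) - t = 0 - 1*4928 = 0 - 4928 = -4928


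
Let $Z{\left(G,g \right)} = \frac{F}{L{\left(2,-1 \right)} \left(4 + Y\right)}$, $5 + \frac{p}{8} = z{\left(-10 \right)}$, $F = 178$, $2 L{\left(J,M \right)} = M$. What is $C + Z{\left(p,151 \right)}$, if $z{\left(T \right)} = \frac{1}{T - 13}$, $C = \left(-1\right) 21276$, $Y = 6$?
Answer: $- \frac{106558}{5} \approx -21312.0$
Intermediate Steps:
$L{\left(J,M \right)} = \frac{M}{2}$
$C = -21276$
$z{\left(T \right)} = \frac{1}{-13 + T}$
$p = - \frac{928}{23}$ ($p = -40 + \frac{8}{-13 - 10} = -40 + \frac{8}{-23} = -40 + 8 \left(- \frac{1}{23}\right) = -40 - \frac{8}{23} = - \frac{928}{23} \approx -40.348$)
$Z{\left(G,g \right)} = - \frac{178}{5}$ ($Z{\left(G,g \right)} = \frac{178}{\frac{1}{2} \left(-1\right) \left(4 + 6\right)} = \frac{178}{\left(- \frac{1}{2}\right) 10} = \frac{178}{-5} = 178 \left(- \frac{1}{5}\right) = - \frac{178}{5}$)
$C + Z{\left(p,151 \right)} = -21276 - \frac{178}{5} = - \frac{106558}{5}$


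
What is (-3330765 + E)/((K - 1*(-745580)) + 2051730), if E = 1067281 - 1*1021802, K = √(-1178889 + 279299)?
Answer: -918996338066/782494413569 + 1642643*I*√899590/3912472067845 ≈ -1.1744 + 0.00039821*I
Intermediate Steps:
K = I*√899590 (K = √(-899590) = I*√899590 ≈ 948.47*I)
E = 45479 (E = 1067281 - 1021802 = 45479)
(-3330765 + E)/((K - 1*(-745580)) + 2051730) = (-3330765 + 45479)/((I*√899590 - 1*(-745580)) + 2051730) = -3285286/((I*√899590 + 745580) + 2051730) = -3285286/((745580 + I*√899590) + 2051730) = -3285286/(2797310 + I*√899590)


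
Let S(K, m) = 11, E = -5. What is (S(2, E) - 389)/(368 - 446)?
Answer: 63/13 ≈ 4.8462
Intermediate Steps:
(S(2, E) - 389)/(368 - 446) = (11 - 389)/(368 - 446) = -378/(-78) = -378*(-1/78) = 63/13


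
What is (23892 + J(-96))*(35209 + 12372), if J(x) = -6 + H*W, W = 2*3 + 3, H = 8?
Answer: 1139945598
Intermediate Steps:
W = 9 (W = 6 + 3 = 9)
J(x) = 66 (J(x) = -6 + 8*9 = -6 + 72 = 66)
(23892 + J(-96))*(35209 + 12372) = (23892 + 66)*(35209 + 12372) = 23958*47581 = 1139945598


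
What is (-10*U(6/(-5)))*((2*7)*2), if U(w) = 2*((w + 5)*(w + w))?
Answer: 25536/5 ≈ 5107.2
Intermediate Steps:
U(w) = 4*w*(5 + w) (U(w) = 2*((5 + w)*(2*w)) = 2*(2*w*(5 + w)) = 4*w*(5 + w))
(-10*U(6/(-5)))*((2*7)*2) = (-40*6/(-5)*(5 + 6/(-5)))*((2*7)*2) = (-40*6*(-⅕)*(5 + 6*(-⅕)))*(14*2) = -40*(-6)*(5 - 6/5)/5*28 = -40*(-6)*19/(5*5)*28 = -10*(-456/25)*28 = (912/5)*28 = 25536/5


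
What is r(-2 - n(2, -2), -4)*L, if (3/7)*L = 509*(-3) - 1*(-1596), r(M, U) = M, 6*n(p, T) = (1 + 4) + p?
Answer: -3059/6 ≈ -509.83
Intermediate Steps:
n(p, T) = ⅚ + p/6 (n(p, T) = ((1 + 4) + p)/6 = (5 + p)/6 = ⅚ + p/6)
L = 161 (L = 7*(509*(-3) - 1*(-1596))/3 = 7*(-1527 + 1596)/3 = (7/3)*69 = 161)
r(-2 - n(2, -2), -4)*L = (-2 - (⅚ + (⅙)*2))*161 = (-2 - (⅚ + ⅓))*161 = (-2 - 1*7/6)*161 = (-2 - 7/6)*161 = -19/6*161 = -3059/6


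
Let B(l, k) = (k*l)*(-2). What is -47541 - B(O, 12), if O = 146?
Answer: -44037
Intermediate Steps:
B(l, k) = -2*k*l
-47541 - B(O, 12) = -47541 - (-2)*12*146 = -47541 - 1*(-3504) = -47541 + 3504 = -44037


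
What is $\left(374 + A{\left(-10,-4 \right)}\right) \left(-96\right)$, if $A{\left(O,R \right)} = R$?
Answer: $-35520$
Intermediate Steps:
$\left(374 + A{\left(-10,-4 \right)}\right) \left(-96\right) = \left(374 - 4\right) \left(-96\right) = 370 \left(-96\right) = -35520$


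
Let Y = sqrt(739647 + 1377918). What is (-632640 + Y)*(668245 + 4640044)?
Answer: -3358235952960 + 15924867*sqrt(235285) ≈ -3.3505e+12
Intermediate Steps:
Y = 3*sqrt(235285) (Y = sqrt(2117565) = 3*sqrt(235285) ≈ 1455.2)
(-632640 + Y)*(668245 + 4640044) = (-632640 + 3*sqrt(235285))*(668245 + 4640044) = (-632640 + 3*sqrt(235285))*5308289 = -3358235952960 + 15924867*sqrt(235285)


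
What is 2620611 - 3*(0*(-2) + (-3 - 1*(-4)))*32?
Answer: 2620515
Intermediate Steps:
2620611 - 3*(0*(-2) + (-3 - 1*(-4)))*32 = 2620611 - 3*(0 + (-3 + 4))*32 = 2620611 - 3*(0 + 1)*32 = 2620611 - 3*1*32 = 2620611 - 3*32 = 2620611 - 96 = 2620515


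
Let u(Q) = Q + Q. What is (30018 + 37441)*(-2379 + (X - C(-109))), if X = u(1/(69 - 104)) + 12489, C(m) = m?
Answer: 3446798331/5 ≈ 6.8936e+8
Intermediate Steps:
u(Q) = 2*Q
X = 437113/35 (X = 2/(69 - 104) + 12489 = 2/(-35) + 12489 = 2*(-1/35) + 12489 = -2/35 + 12489 = 437113/35 ≈ 12489.)
(30018 + 37441)*(-2379 + (X - C(-109))) = (30018 + 37441)*(-2379 + (437113/35 - 1*(-109))) = 67459*(-2379 + (437113/35 + 109)) = 67459*(-2379 + 440928/35) = 67459*(357663/35) = 3446798331/5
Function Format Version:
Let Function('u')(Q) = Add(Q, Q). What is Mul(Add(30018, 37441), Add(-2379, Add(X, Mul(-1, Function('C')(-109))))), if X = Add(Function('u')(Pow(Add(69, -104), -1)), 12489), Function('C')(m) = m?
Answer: Rational(3446798331, 5) ≈ 6.8936e+8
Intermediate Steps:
Function('u')(Q) = Mul(2, Q)
X = Rational(437113, 35) (X = Add(Mul(2, Pow(Add(69, -104), -1)), 12489) = Add(Mul(2, Pow(-35, -1)), 12489) = Add(Mul(2, Rational(-1, 35)), 12489) = Add(Rational(-2, 35), 12489) = Rational(437113, 35) ≈ 12489.)
Mul(Add(30018, 37441), Add(-2379, Add(X, Mul(-1, Function('C')(-109))))) = Mul(Add(30018, 37441), Add(-2379, Add(Rational(437113, 35), Mul(-1, -109)))) = Mul(67459, Add(-2379, Add(Rational(437113, 35), 109))) = Mul(67459, Add(-2379, Rational(440928, 35))) = Mul(67459, Rational(357663, 35)) = Rational(3446798331, 5)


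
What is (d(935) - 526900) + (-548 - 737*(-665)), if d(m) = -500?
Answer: -37843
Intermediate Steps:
(d(935) - 526900) + (-548 - 737*(-665)) = (-500 - 526900) + (-548 - 737*(-665)) = -527400 + (-548 + 490105) = -527400 + 489557 = -37843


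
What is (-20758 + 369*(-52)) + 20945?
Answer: -19001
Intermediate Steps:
(-20758 + 369*(-52)) + 20945 = (-20758 - 19188) + 20945 = -39946 + 20945 = -19001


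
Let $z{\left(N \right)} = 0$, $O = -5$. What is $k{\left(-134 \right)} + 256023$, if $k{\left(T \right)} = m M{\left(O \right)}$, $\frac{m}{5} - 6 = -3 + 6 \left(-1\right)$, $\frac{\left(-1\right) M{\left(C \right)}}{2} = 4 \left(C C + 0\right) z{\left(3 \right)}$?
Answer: $256023$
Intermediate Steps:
$M{\left(C \right)} = 0$ ($M{\left(C \right)} = - 2 \cdot 4 \left(C C + 0\right) 0 = - 2 \cdot 4 \left(C^{2} + 0\right) 0 = - 2 \cdot 4 C^{2} \cdot 0 = \left(-2\right) 0 = 0$)
$m = -15$ ($m = 30 + 5 \left(-3 + 6 \left(-1\right)\right) = 30 + 5 \left(-3 - 6\right) = 30 + 5 \left(-9\right) = 30 - 45 = -15$)
$k{\left(T \right)} = 0$ ($k{\left(T \right)} = \left(-15\right) 0 = 0$)
$k{\left(-134 \right)} + 256023 = 0 + 256023 = 256023$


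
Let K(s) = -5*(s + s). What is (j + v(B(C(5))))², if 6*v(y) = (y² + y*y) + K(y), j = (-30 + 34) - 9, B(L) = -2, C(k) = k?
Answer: ⅑ ≈ 0.11111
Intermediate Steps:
K(s) = -10*s
j = -5 (j = 4 - 9 = -5)
v(y) = -5*y/3 + y²/3 (v(y) = ((y² + y*y) - 10*y)/6 = ((y² + y²) - 10*y)/6 = (2*y² - 10*y)/6 = (-10*y + 2*y²)/6 = -5*y/3 + y²/3)
(j + v(B(C(5))))² = (-5 + (⅓)*(-2)*(-5 - 2))² = (-5 + (⅓)*(-2)*(-7))² = (-5 + 14/3)² = (-⅓)² = ⅑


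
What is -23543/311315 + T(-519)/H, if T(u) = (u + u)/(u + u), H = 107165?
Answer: -504534856/6672414395 ≈ -0.075615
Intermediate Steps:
T(u) = 1 (T(u) = (2*u)/((2*u)) = (2*u)*(1/(2*u)) = 1)
-23543/311315 + T(-519)/H = -23543/311315 + 1/107165 = -504534856/6672414395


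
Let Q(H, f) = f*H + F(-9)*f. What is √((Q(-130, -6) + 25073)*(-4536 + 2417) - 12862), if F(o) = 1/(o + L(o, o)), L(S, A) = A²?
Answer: I*√1972626927/6 ≈ 7402.4*I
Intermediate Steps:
F(o) = 1/(o + o²)
Q(H, f) = f/72 + H*f (Q(H, f) = f*H + (1/((-9)*(1 - 9)))*f = H*f + (-⅑/(-8))*f = H*f + (-⅑*(-⅛))*f = H*f + f/72 = f/72 + H*f)
√((Q(-130, -6) + 25073)*(-4536 + 2417) - 12862) = √((-6*(1/72 - 130) + 25073)*(-4536 + 2417) - 12862) = √((-6*(-9359/72) + 25073)*(-2119) - 12862) = √((9359/12 + 25073)*(-2119) - 12862) = √((310235/12)*(-2119) - 12862) = √(-657387965/12 - 12862) = √(-657542309/12) = I*√1972626927/6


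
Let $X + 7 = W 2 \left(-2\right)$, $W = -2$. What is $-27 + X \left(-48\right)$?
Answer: $-75$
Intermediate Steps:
$X = 1$ ($X = -7 + \left(-2\right) 2 \left(-2\right) = -7 - -8 = -7 + 8 = 1$)
$-27 + X \left(-48\right) = -27 + 1 \left(-48\right) = -27 - 48 = -75$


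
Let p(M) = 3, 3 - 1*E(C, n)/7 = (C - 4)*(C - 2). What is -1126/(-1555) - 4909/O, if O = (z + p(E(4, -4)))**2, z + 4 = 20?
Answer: -7227009/561355 ≈ -12.874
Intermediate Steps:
z = 16 (z = -4 + 20 = 16)
E(C, n) = 21 - 7*(-4 + C)*(-2 + C) (E(C, n) = 21 - 7*(C - 4)*(C - 2) = 21 - 7*(-4 + C)*(-2 + C))
O = 361 (O = (16 + 3)**2 = 19**2 = 361)
-1126/(-1555) - 4909/O = -1126/(-1555) - 4909/361 = -1126*(-1/1555) - 4909*1/361 = 1126/1555 - 4909/361 = -7227009/561355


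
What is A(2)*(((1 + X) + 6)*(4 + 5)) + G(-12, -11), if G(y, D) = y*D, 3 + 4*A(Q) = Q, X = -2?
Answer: 483/4 ≈ 120.75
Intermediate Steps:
A(Q) = -3/4 + Q/4
G(y, D) = D*y
A(2)*(((1 + X) + 6)*(4 + 5)) + G(-12, -11) = (-3/4 + (1/4)*2)*(((1 - 2) + 6)*(4 + 5)) - 11*(-12) = (-3/4 + 1/2)*((-1 + 6)*9) + 132 = -5*9/4 + 132 = -1/4*45 + 132 = -45/4 + 132 = 483/4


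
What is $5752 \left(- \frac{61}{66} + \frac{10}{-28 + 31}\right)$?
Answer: $\frac{152428}{11} \approx 13857.0$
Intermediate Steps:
$5752 \left(- \frac{61}{66} + \frac{10}{-28 + 31}\right) = 5752 \left(\left(-61\right) \frac{1}{66} + \frac{10}{3}\right) = 5752 \left(- \frac{61}{66} + 10 \cdot \frac{1}{3}\right) = 5752 \left(- \frac{61}{66} + \frac{10}{3}\right) = 5752 \cdot \frac{53}{22} = \frac{152428}{11}$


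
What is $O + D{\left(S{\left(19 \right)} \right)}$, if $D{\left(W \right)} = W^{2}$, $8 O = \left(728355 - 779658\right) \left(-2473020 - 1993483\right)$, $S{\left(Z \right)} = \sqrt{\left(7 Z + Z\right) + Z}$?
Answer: $\frac{229145004777}{8} \approx 2.8643 \cdot 10^{10}$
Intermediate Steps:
$S{\left(Z \right)} = 3 \sqrt{Z}$ ($S{\left(Z \right)} = \sqrt{8 Z + Z} = \sqrt{9 Z} = 3 \sqrt{Z}$)
$O = \frac{229145003409}{8}$ ($O = \frac{\left(728355 - 779658\right) \left(-2473020 - 1993483\right)}{8} = \frac{\left(-51303\right) \left(-2473020 - 1993483\right)}{8} = \frac{\left(-51303\right) \left(-4466503\right)}{8} = \frac{1}{8} \cdot 229145003409 = \frac{229145003409}{8} \approx 2.8643 \cdot 10^{10}$)
$O + D{\left(S{\left(19 \right)} \right)} = \frac{229145003409}{8} + \left(3 \sqrt{19}\right)^{2} = \frac{229145003409}{8} + 171 = \frac{229145004777}{8}$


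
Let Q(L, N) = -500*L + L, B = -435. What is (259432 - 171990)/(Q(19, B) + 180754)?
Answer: 87442/171273 ≈ 0.51054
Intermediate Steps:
Q(L, N) = -499*L
(259432 - 171990)/(Q(19, B) + 180754) = (259432 - 171990)/(-499*19 + 180754) = 87442/(-9481 + 180754) = 87442/171273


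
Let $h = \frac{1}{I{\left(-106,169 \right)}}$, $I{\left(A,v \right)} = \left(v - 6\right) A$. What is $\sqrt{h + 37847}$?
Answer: $\frac{\sqrt{11298437794270}}{17278} \approx 194.54$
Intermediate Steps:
$I{\left(A,v \right)} = A \left(-6 + v\right)$ ($I{\left(A,v \right)} = \left(-6 + v\right) A = A \left(-6 + v\right)$)
$h = - \frac{1}{17278}$ ($h = \frac{1}{\left(-106\right) \left(-6 + 169\right)} = \frac{1}{\left(-106\right) 163} = \frac{1}{-17278} = - \frac{1}{17278} \approx -5.7877 \cdot 10^{-5}$)
$\sqrt{h + 37847} = \sqrt{- \frac{1}{17278} + 37847} = \sqrt{\frac{653920465}{17278}} = \frac{\sqrt{11298437794270}}{17278}$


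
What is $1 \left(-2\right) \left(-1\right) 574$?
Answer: $1148$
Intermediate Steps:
$1 \left(-2\right) \left(-1\right) 574 = \left(-2\right) \left(-1\right) 574 = 2 \cdot 574 = 1148$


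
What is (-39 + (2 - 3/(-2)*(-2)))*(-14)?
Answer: 560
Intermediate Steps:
(-39 + (2 - 3/(-2)*(-2)))*(-14) = (-39 + (2 - 3*(-1/2)*(-2)))*(-14) = (-39 + (2 + (3/2)*(-2)))*(-14) = (-39 + (2 - 3))*(-14) = (-39 - 1)*(-14) = -40*(-14) = 560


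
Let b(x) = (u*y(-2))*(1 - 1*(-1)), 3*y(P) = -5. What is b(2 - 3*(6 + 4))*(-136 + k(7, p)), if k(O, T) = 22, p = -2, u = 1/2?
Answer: 190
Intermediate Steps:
u = 1/2 ≈ 0.50000
y(P) = -5/3 (y(P) = (1/3)*(-5) = -5/3)
b(x) = -5/3 (b(x) = ((1/2)*(-5/3))*(1 - 1*(-1)) = -5*(1 + 1)/6 = -5/6*2 = -5/3)
b(2 - 3*(6 + 4))*(-136 + k(7, p)) = -5*(-136 + 22)/3 = -5/3*(-114) = 190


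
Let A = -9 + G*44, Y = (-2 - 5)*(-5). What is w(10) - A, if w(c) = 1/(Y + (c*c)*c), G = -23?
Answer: 1056736/1035 ≈ 1021.0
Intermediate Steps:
Y = 35 (Y = -7*(-5) = 35)
w(c) = 1/(35 + c³) (w(c) = 1/(35 + (c*c)*c) = 1/(35 + c²*c) = 1/(35 + c³))
A = -1021 (A = -9 - 23*44 = -9 - 1012 = -1021)
w(10) - A = 1/(35 + 10³) - 1*(-1021) = 1/(35 + 1000) + 1021 = 1/1035 + 1021 = 1056736/1035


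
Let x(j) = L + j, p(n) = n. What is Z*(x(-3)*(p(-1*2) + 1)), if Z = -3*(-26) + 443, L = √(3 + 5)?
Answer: 1563 - 1042*√2 ≈ 89.389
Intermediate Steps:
L = 2*√2 (L = √8 = 2*√2 ≈ 2.8284)
Z = 521 (Z = 78 + 443 = 521)
x(j) = j + 2*√2 (x(j) = 2*√2 + j = j + 2*√2)
Z*(x(-3)*(p(-1*2) + 1)) = 521*((-3 + 2*√2)*(-1*2 + 1)) = 521*((-3 + 2*√2)*(-2 + 1)) = 521*((-3 + 2*√2)*(-1)) = 521*(3 - 2*√2) = 1563 - 1042*√2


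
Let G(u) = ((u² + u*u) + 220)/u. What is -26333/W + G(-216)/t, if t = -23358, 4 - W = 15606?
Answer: 16789738561/9839650932 ≈ 1.7063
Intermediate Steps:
W = -15602 (W = 4 - 1*15606 = 4 - 15606 = -15602)
G(u) = (220 + 2*u²)/u (G(u) = ((u² + u²) + 220)/u = (2*u² + 220)/u = (220 + 2*u²)/u)
-26333/W + G(-216)/t = -26333/(-15602) + (2*(-216) + 220/(-216))/(-23358) = -26333*(-1/15602) + (-432 + 220*(-1/216))*(-1/23358) = 26333/15602 + (-432 - 55/54)*(-1/23358) = 26333/15602 - 23383/54*(-1/23358) = 26333/15602 + 23383/1261332 = 16789738561/9839650932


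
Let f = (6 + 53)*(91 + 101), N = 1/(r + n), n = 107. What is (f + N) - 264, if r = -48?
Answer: 652777/59 ≈ 11064.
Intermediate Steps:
N = 1/59 (N = 1/(-48 + 107) = 1/59 ≈ 0.016949)
f = 11328 (f = 59*192 = 11328)
(f + N) - 264 = (11328 + 1/59) - 264 = 668353/59 - 264 = 652777/59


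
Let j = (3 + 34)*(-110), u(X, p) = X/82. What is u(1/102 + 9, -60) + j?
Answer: -34040561/8364 ≈ -4069.9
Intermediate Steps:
u(X, p) = X/82 (u(X, p) = X*(1/82) = X/82)
j = -4070 (j = 37*(-110) = -4070)
u(1/102 + 9, -60) + j = (1/102 + 9)/82 - 4070 = (1/82)*(919/102) - 4070 = 919/8364 - 4070 = -34040561/8364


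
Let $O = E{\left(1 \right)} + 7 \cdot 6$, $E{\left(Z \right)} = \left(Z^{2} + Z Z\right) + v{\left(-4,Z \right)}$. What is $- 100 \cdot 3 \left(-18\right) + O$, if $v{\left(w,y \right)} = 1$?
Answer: $5445$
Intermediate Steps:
$E{\left(Z \right)} = 1 + 2 Z^{2}$ ($E{\left(Z \right)} = \left(Z^{2} + Z Z\right) + 1 = \left(Z^{2} + Z^{2}\right) + 1 = 2 Z^{2} + 1 = 1 + 2 Z^{2}$)
$O = 45$ ($O = \left(1 + 2 \cdot 1^{2}\right) + 7 \cdot 6 = \left(1 + 2 \cdot 1\right) + 42 = \left(1 + 2\right) + 42 = 3 + 42 = 45$)
$- 100 \cdot 3 \left(-18\right) + O = - 100 \cdot 3 \left(-18\right) + 45 = \left(-100\right) \left(-54\right) + 45 = 5400 + 45 = 5445$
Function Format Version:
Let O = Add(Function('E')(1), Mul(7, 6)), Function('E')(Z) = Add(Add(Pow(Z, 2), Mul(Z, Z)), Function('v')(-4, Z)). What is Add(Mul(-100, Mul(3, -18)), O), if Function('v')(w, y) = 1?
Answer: 5445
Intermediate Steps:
Function('E')(Z) = Add(1, Mul(2, Pow(Z, 2))) (Function('E')(Z) = Add(Add(Pow(Z, 2), Mul(Z, Z)), 1) = Add(Add(Pow(Z, 2), Pow(Z, 2)), 1) = Add(Mul(2, Pow(Z, 2)), 1) = Add(1, Mul(2, Pow(Z, 2))))
O = 45 (O = Add(Add(1, Mul(2, Pow(1, 2))), Mul(7, 6)) = Add(Add(1, Mul(2, 1)), 42) = Add(Add(1, 2), 42) = Add(3, 42) = 45)
Add(Mul(-100, Mul(3, -18)), O) = Add(Mul(-100, Mul(3, -18)), 45) = Add(Mul(-100, -54), 45) = Add(5400, 45) = 5445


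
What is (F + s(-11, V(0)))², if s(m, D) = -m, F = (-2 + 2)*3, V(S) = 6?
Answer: 121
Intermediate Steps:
F = 0 (F = 0*3 = 0)
(F + s(-11, V(0)))² = (0 - 1*(-11))² = (0 + 11)² = 11² = 121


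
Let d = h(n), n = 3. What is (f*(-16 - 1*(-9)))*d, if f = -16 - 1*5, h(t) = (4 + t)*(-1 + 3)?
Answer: 2058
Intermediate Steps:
h(t) = 8 + 2*t (h(t) = (4 + t)*2 = 8 + 2*t)
d = 14 (d = 8 + 2*3 = 8 + 6 = 14)
f = -21 (f = -16 - 5 = -21)
(f*(-16 - 1*(-9)))*d = -21*(-16 - 1*(-9))*14 = -21*(-16 + 9)*14 = -21*(-7)*14 = 147*14 = 2058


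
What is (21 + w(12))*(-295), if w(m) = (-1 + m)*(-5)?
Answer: 10030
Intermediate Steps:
w(m) = 5 - 5*m
(21 + w(12))*(-295) = (21 + (5 - 5*12))*(-295) = (21 + (5 - 60))*(-295) = (21 - 55)*(-295) = -34*(-295) = 10030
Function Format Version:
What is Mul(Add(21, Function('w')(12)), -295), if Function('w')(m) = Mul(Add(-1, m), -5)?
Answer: 10030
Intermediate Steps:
Function('w')(m) = Add(5, Mul(-5, m))
Mul(Add(21, Function('w')(12)), -295) = Mul(Add(21, Add(5, Mul(-5, 12))), -295) = Mul(Add(21, Add(5, -60)), -295) = Mul(Add(21, -55), -295) = Mul(-34, -295) = 10030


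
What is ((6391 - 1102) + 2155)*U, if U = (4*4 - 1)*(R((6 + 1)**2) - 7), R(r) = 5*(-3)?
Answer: -2456520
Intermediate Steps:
R(r) = -15
U = -330 (U = (4*4 - 1)*(-15 - 7) = (16 - 1)*(-22) = 15*(-22) = -330)
((6391 - 1102) + 2155)*U = ((6391 - 1102) + 2155)*(-330) = (5289 + 2155)*(-330) = 7444*(-330) = -2456520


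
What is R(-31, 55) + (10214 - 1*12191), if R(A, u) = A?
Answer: -2008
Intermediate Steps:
R(-31, 55) + (10214 - 1*12191) = -31 + (10214 - 1*12191) = -31 + (10214 - 12191) = -31 - 1977 = -2008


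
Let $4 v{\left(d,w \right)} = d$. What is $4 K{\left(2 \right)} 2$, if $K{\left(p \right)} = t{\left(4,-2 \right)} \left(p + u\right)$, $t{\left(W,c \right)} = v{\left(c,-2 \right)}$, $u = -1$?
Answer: $-4$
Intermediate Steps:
$v{\left(d,w \right)} = \frac{d}{4}$
$t{\left(W,c \right)} = \frac{c}{4}$
$K{\left(p \right)} = \frac{1}{2} - \frac{p}{2}$ ($K{\left(p \right)} = \frac{1}{4} \left(-2\right) \left(p - 1\right) = - \frac{-1 + p}{2} = \frac{1}{2} - \frac{p}{2}$)
$4 K{\left(2 \right)} 2 = 4 \left(\frac{1}{2} - 1\right) 2 = 4 \left(- \frac{1}{2}\right) 2 = \left(-2\right) 2 = -4$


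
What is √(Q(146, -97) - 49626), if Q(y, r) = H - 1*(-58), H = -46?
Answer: I*√49614 ≈ 222.74*I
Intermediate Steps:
Q(y, r) = 12 (Q(y, r) = -46 - 1*(-58) = -46 + 58 = 12)
√(Q(146, -97) - 49626) = √(12 - 49626) = √(-49614) = I*√49614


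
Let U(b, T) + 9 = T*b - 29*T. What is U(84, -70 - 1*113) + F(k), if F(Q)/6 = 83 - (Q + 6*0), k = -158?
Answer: -8628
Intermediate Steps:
U(b, T) = -9 - 29*T + T*b (U(b, T) = -9 + (T*b - 29*T) = -9 + (-29*T + T*b) = -9 - 29*T + T*b)
F(Q) = 498 - 6*Q (F(Q) = 6*(83 - (Q + 6*0)) = 6*(83 - (Q + 0)) = 6*(83 - Q) = 498 - 6*Q)
U(84, -70 - 1*113) + F(k) = (-9 - 29*(-70 - 1*113) + (-70 - 1*113)*84) + (498 - 6*(-158)) = (-9 - 29*(-70 - 113) + (-70 - 113)*84) + (498 + 948) = (-9 - 29*(-183) - 183*84) + 1446 = (-9 + 5307 - 15372) + 1446 = -10074 + 1446 = -8628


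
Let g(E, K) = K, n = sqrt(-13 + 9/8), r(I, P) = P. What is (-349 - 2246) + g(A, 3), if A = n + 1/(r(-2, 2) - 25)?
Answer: -2592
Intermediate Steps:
n = I*sqrt(190)/4 (n = sqrt(-13 + 9*(1/8)) = sqrt(-13 + 9/8) = sqrt(-95/8) = I*sqrt(190)/4 ≈ 3.446*I)
A = -1/23 + I*sqrt(190)/4 (A = I*sqrt(190)/4 + 1/(2 - 25) = I*sqrt(190)/4 + 1/(-23) = I*sqrt(190)/4 - 1/23 = -1/23 + I*sqrt(190)/4 ≈ -0.043478 + 3.446*I)
(-349 - 2246) + g(A, 3) = (-349 - 2246) + 3 = -2595 + 3 = -2592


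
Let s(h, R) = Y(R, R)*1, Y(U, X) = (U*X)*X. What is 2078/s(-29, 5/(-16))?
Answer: -8511488/125 ≈ -68092.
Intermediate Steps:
Y(U, X) = U*X**2
s(h, R) = R**3 (s(h, R) = (R*R**2)*1 = R**3*1 = R**3)
2078/s(-29, 5/(-16)) = 2078/((5/(-16))**3) = 2078/((5*(-1/16))**3) = 2078/((-5/16)**3) = 2078/(-125/4096) = 2078*(-4096/125) = -8511488/125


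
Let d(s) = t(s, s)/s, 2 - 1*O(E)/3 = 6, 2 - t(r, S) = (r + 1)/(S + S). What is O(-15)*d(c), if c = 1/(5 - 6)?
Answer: 24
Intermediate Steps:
t(r, S) = 2 - (1 + r)/(2*S) (t(r, S) = 2 - (r + 1)/(S + S) = 2 - (1 + r)/(2*S))
O(E) = -12 (O(E) = 6 - 3*6 = 6 - 18 = -12)
c = -1 (c = 1/(-1) = -1)
d(s) = (-1 + 3*s)/(2*s²) (d(s) = ((-1 - s + 4*s)/(2*s))/s = ((-1 + 3*s)/(2*s))/s = (-1 + 3*s)/(2*s²))
O(-15)*d(c) = -6*(-1 + 3*(-1))/(-1)² = -6*(-1 - 3) = -6*(-4) = -12*(-2) = 24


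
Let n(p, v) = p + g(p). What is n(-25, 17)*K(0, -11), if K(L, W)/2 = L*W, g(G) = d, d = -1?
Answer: 0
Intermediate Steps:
g(G) = -1
K(L, W) = 2*L*W (K(L, W) = 2*(L*W) = 2*L*W)
n(p, v) = -1 + p (n(p, v) = p - 1 = -1 + p)
n(-25, 17)*K(0, -11) = (-1 - 25)*(2*0*(-11)) = -26*0 = 0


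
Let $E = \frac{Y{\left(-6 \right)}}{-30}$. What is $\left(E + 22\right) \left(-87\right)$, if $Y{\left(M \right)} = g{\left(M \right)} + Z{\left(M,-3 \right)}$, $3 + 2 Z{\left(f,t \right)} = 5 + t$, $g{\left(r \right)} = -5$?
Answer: $- \frac{38599}{20} \approx -1929.9$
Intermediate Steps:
$Z{\left(f,t \right)} = 1 + \frac{t}{2}$ ($Z{\left(f,t \right)} = - \frac{3}{2} + \frac{5 + t}{2} = - \frac{3}{2} + \left(\frac{5}{2} + \frac{t}{2}\right) = 1 + \frac{t}{2}$)
$Y{\left(M \right)} = - \frac{11}{2}$ ($Y{\left(M \right)} = -5 + \left(1 + \frac{1}{2} \left(-3\right)\right) = -5 + \left(1 - \frac{3}{2}\right) = -5 - \frac{1}{2} = - \frac{11}{2}$)
$E = \frac{11}{60}$ ($E = - \frac{11}{2 \left(-30\right)} = \left(- \frac{11}{2}\right) \left(- \frac{1}{30}\right) = \frac{11}{60} \approx 0.18333$)
$\left(E + 22\right) \left(-87\right) = \left(\frac{11}{60} + 22\right) \left(-87\right) = \frac{1331}{60} \left(-87\right) = - \frac{38599}{20}$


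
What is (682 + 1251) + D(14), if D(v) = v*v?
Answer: 2129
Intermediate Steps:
D(v) = v**2
(682 + 1251) + D(14) = (682 + 1251) + 14**2 = 1933 + 196 = 2129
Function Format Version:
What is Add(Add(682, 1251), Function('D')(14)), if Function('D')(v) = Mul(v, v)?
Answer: 2129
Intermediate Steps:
Function('D')(v) = Pow(v, 2)
Add(Add(682, 1251), Function('D')(14)) = Add(Add(682, 1251), Pow(14, 2)) = Add(1933, 196) = 2129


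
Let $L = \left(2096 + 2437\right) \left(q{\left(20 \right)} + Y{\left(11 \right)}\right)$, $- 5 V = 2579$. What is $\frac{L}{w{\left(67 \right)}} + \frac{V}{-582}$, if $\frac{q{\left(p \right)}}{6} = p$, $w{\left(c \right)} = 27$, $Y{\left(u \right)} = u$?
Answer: $\frac{192010507}{8730} \approx 21994.0$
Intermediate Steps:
$V = - \frac{2579}{5}$ ($V = \left(- \frac{1}{5}\right) 2579 = - \frac{2579}{5} \approx -515.8$)
$q{\left(p \right)} = 6 p$
$L = 593823$ ($L = \left(2096 + 2437\right) \left(6 \cdot 20 + 11\right) = 4533 \left(120 + 11\right) = 4533 \cdot 131 = 593823$)
$\frac{L}{w{\left(67 \right)}} + \frac{V}{-582} = \frac{593823}{27} - \frac{2579}{5 \left(-582\right)} = 593823 \cdot \frac{1}{27} - - \frac{2579}{2910} = \frac{197941}{9} + \frac{2579}{2910} = \frac{192010507}{8730}$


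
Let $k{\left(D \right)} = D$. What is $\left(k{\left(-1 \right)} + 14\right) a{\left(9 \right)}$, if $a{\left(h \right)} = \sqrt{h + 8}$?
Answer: $13 \sqrt{17} \approx 53.6$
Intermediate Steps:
$a{\left(h \right)} = \sqrt{8 + h}$
$\left(k{\left(-1 \right)} + 14\right) a{\left(9 \right)} = \left(-1 + 14\right) \sqrt{8 + 9} = 13 \sqrt{17}$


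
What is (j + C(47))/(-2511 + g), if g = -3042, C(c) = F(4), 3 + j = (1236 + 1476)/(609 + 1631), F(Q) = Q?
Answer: -619/1554840 ≈ -0.00039811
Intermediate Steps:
j = -501/280 (j = -3 + (1236 + 1476)/(609 + 1631) = -3 + 2712/2240 = -3 + 2712*(1/2240) = -3 + 339/280 = -501/280 ≈ -1.7893)
C(c) = 4
(j + C(47))/(-2511 + g) = (-501/280 + 4)/(-2511 - 3042) = (619/280)/(-5553) = (619/280)*(-1/5553) = -619/1554840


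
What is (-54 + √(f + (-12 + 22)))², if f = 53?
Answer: 2979 - 324*√7 ≈ 2121.8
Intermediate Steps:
(-54 + √(f + (-12 + 22)))² = (-54 + √(53 + (-12 + 22)))² = (-54 + √(53 + 10))² = (-54 + √63)² = (-54 + 3*√7)²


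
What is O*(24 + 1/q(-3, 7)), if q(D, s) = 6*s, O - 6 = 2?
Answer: 4036/21 ≈ 192.19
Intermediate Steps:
O = 8 (O = 6 + 2 = 8)
O*(24 + 1/q(-3, 7)) = 8*(24 + 1/(6*7)) = 8*(24 + 1/42) = 8*(1009/42) = 4036/21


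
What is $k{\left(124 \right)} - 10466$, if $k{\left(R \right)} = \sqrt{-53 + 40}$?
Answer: $-10466 + i \sqrt{13} \approx -10466.0 + 3.6056 i$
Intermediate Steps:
$k{\left(R \right)} = i \sqrt{13}$ ($k{\left(R \right)} = \sqrt{-13} = i \sqrt{13}$)
$k{\left(124 \right)} - 10466 = i \sqrt{13} - 10466 = -10466 + i \sqrt{13}$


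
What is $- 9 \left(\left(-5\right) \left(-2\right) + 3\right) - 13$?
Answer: $-130$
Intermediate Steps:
$- 9 \left(\left(-5\right) \left(-2\right) + 3\right) - 13 = - 9 \left(10 + 3\right) - 13 = \left(-9\right) 13 - 13 = -117 - 13 = -130$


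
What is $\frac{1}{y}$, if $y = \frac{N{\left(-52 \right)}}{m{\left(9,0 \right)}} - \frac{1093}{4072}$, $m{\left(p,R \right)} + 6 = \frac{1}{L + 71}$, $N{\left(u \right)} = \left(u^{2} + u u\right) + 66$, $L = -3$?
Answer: $- \frac{1657304}{1516173555} \approx -0.0010931$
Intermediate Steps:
$N{\left(u \right)} = 66 + 2 u^{2}$ ($N{\left(u \right)} = \left(u^{2} + u^{2}\right) + 66 = 2 u^{2} + 66 = 66 + 2 u^{2}$)
$m{\left(p,R \right)} = - \frac{407}{68}$ ($m{\left(p,R \right)} = -6 + \frac{1}{-3 + 71} = -6 + \frac{1}{68} = - \frac{407}{68}$)
$y = - \frac{1516173555}{1657304}$ ($y = \frac{66 + 2 \left(-52\right)^{2}}{- \frac{407}{68}} - \frac{1093}{4072} = \left(66 + 2 \cdot 2704\right) \left(- \frac{68}{407}\right) - \frac{1093}{4072} = \left(66 + 5408\right) \left(- \frac{68}{407}\right) - \frac{1093}{4072} = 5474 \left(- \frac{68}{407}\right) - \frac{1093}{4072} = - \frac{372232}{407} - \frac{1093}{4072} = - \frac{1516173555}{1657304} \approx -914.84$)
$\frac{1}{y} = \frac{1}{- \frac{1516173555}{1657304}} = - \frac{1657304}{1516173555}$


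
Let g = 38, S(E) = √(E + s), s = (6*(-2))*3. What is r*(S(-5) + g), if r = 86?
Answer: 3268 + 86*I*√41 ≈ 3268.0 + 550.67*I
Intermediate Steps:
s = -36 (s = -12*3 = -36)
S(E) = √(-36 + E) (S(E) = √(E - 36) = √(-36 + E))
r*(S(-5) + g) = 86*(√(-36 - 5) + 38) = 86*(√(-41) + 38) = 86*(I*√41 + 38) = 86*(38 + I*√41) = 3268 + 86*I*√41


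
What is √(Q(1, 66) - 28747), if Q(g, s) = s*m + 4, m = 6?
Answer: I*√28347 ≈ 168.37*I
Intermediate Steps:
Q(g, s) = 4 + 6*s (Q(g, s) = s*6 + 4 = 6*s + 4 = 4 + 6*s)
√(Q(1, 66) - 28747) = √((4 + 6*66) - 28747) = √((4 + 396) - 28747) = √(400 - 28747) = √(-28347) = I*√28347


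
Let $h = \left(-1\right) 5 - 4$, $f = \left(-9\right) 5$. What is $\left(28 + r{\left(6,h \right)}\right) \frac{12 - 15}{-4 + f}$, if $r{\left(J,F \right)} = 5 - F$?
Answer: $\frac{18}{7} \approx 2.5714$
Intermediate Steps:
$f = -45$
$h = -9$ ($h = -5 - 4 = -9$)
$\left(28 + r{\left(6,h \right)}\right) \frac{12 - 15}{-4 + f} = \left(28 + \left(5 - -9\right)\right) \frac{12 - 15}{-4 - 45} = \left(28 + \left(5 + 9\right)\right) \left(- \frac{3}{-49}\right) = \left(28 + 14\right) \left(\left(-3\right) \left(- \frac{1}{49}\right)\right) = 42 \cdot \frac{3}{49} = \frac{18}{7}$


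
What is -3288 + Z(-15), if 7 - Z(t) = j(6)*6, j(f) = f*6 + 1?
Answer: -3503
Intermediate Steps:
j(f) = 1 + 6*f (j(f) = 6*f + 1 = 1 + 6*f)
Z(t) = -215 (Z(t) = 7 - (1 + 6*6)*6 = 7 - (1 + 36)*6 = 7 - 37*6 = 7 - 1*222 = 7 - 222 = -215)
-3288 + Z(-15) = -3288 - 215 = -3503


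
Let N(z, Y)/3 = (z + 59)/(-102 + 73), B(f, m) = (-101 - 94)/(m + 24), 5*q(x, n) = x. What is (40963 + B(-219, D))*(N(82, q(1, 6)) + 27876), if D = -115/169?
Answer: 130409933581668/114289 ≈ 1.1411e+9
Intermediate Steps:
q(x, n) = x/5
D = -115/169 (D = -115*1/169 = -115/169 ≈ -0.68047)
B(f, m) = -195/(24 + m)
N(z, Y) = -177/29 - 3*z/29 (N(z, Y) = 3*((z + 59)/(-102 + 73)) = 3*((59 + z)/(-29)) = 3*((59 + z)*(-1/29)) = 3*(-59/29 - z/29) = -177/29 - 3*z/29)
(40963 + B(-219, D))*(N(82, q(1, 6)) + 27876) = (40963 - 195/(24 - 115/169))*((-177/29 - 3/29*82) + 27876) = (40963 - 195/3941/169)*((-177/29 - 246/29) + 27876) = (40963 - 195*169/3941)*(-423/29 + 27876) = (40963 - 32955/3941)*(807981/29) = (161402228/3941)*(807981/29) = 130409933581668/114289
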